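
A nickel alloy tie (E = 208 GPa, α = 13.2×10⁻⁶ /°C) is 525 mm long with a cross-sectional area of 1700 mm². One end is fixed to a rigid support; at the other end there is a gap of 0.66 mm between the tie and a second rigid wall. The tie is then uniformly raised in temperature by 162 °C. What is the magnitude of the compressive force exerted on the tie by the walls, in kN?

If the wall were absent the tie would grow by αΔT L = 13.2×10⁻⁶ × 162 × 525 = 1.123 mm.
This exceeds the 0.66 mm gap, so the wall pushes back. The portion of expansion that must be recovered elastically is δ_free − gap = 1.123 − 0.66 = 0.4627 mm.
That suppressed elongation corresponds to σ = E·Δ/L = 208×10³ × 0.4627/525 = 183.3 MPa.
Force on the wall = σA = 183.3 × 1700 mm² = 311.6 kN.

P ≈ 312 kN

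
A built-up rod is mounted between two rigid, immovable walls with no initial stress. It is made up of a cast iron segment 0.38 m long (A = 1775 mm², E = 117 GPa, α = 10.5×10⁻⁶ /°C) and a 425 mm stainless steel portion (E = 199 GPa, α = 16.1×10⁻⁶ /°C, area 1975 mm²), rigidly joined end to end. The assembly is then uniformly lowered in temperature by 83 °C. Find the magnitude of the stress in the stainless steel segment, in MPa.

If the supports were absent, the total length change would be Σ αᵢΔT Lᵢ = 10.5×10⁻⁶×83×380 + 16.1×10⁻⁶×83×425 = 0.8991 mm.
Since the ends are fixed, an axial force P builds up, equal in every segment, with P · Σ Lᵢ/(AᵢEᵢ) = δ_free.
The series flexibility is Σ Lᵢ/(AᵢEᵢ) = 380/(1775×117×10³) + 425/(1975×199×10³) = 2.911×10⁻⁶ mm/N.
P = 0.8991 / 2.911×10⁻⁶ = 308800 N = 308.8 kN, tensile.
σ_{stainless steel} = P / A = 308800 / 1975 = 156.4 MPa.

σ ≈ 156 MPa (tensile)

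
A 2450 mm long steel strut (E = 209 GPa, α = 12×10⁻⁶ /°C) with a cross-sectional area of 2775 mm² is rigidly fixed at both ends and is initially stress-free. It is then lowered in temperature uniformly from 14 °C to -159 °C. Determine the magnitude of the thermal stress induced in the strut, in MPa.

The supports are rigid, so the total axial strain is zero. The restrained thermal strain is ε = αΔT = 12×10⁻⁶ × 173 = 2076×10⁻⁶.
σ = EαΔT = 209×10³ × 12×10⁻⁶ × 173 = 433.9 MPa (tensile; the strut is trying to contract).

σ ≈ 434 MPa (tensile)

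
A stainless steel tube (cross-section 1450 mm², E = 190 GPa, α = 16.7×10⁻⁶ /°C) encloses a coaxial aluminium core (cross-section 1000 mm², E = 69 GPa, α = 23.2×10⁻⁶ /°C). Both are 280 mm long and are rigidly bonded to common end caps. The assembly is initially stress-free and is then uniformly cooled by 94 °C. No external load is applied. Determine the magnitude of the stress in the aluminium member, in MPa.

Equilibrium of a rigid end plate with no external load gives equal and opposite internal forces ±P in the two members. Since α_{aluminium} > α_{stainless steel}, cooling drives the aluminium into tension and the stainless steel into compression.
Equating the net (thermal + elastic) strains gives |α₁ − α₂|·ΔT = P·[1/(A₁E₁) + 1/(A₂E₂)].
|α₁ − α₂|·ΔT = 6.5×10⁻⁶ × 94 = 0.000611.
1/(A₁E₁) + 1/(A₂E₂) = 1/(1450×190×10³) + 1/(1000×69×10³) = 1.812×10⁻⁸ N⁻¹.
P = 0.000611 / 1.812×10⁻⁸ = 33710 N = 33.71 kN.
σ_{aluminium} = P/A₂ = 33710/1000 = 33.71 MPa, tensile.

σ ≈ 33.7 MPa (tensile)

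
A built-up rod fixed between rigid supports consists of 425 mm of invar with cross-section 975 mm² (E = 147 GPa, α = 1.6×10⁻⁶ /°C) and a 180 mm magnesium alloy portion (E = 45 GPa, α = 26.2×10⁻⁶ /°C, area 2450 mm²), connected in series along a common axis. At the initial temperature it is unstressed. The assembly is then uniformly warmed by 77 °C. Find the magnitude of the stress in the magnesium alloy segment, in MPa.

If the supports were absent, the total length change would be Σ αᵢΔT Lᵢ = 1.6×10⁻⁶×77×425 + 26.2×10⁻⁶×77×180 = 0.4155 mm.
The walls prevent any net length change, so an axial force P (same in every segment) develops. Compatibility: P · Σ Lᵢ/(AᵢEᵢ) = δ_free.
Σ Lᵢ/(AᵢEᵢ) = 425/(975×147×10³) + 180/(2450×45×10³) = 4.598×10⁻⁶ mm/N.
P = 0.4155 / 4.598×10⁻⁶ = 90360 N = 90.36 kN, compressive.
σ_{magnesium alloy} = P / A = 90360 / 2450 = 36.88 MPa.

σ ≈ 36.9 MPa (compressive)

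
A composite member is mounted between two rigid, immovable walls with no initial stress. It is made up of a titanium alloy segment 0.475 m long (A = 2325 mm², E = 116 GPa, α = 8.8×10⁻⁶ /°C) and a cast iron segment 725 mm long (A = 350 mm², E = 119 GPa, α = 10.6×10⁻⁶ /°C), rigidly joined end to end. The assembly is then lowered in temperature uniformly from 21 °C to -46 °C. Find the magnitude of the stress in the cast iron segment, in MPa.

If the supports were absent, the total length change would be Σ αᵢΔT Lᵢ = 8.8×10⁻⁶×67×475 + 10.6×10⁻⁶×67×725 = 0.795 mm.
The rigid supports impose zero overall length change; the single axial force P common to all segments must satisfy P Σ Lᵢ/(AᵢEᵢ) = δ_free.
Σ Lᵢ/(AᵢEᵢ) = 475/(2325×116×10³) + 725/(350×119×10³) = 1.917×10⁻⁵ mm/N.
P = 0.795 / 1.917×10⁻⁵ = 41470 N = 41.47 kN, tensile.
σ_{cast iron} = P / A = 41470 / 350 = 118.5 MPa.

σ ≈ 118 MPa (tensile)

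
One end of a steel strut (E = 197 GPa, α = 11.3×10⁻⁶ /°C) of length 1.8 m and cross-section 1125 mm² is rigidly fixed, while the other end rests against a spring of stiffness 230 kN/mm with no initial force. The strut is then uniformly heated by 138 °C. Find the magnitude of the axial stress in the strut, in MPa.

The unrestrained thermal change is αΔT L = 11.3×10⁻⁶ × 138 × 1800 = 2.807 mm.
With a force P in the spring, the elastic change of the strut is PL/(AE) and that of the spring is P/k; compatibility requires their sum to equal δ_free.
So P = δ_free / [L/(AE) + 1/k] = 2.807 / [ 1800/(1125×197×10³) + 1/(230×10³) ].
P = 2.807 / 1.247×10⁻⁵ = 225100 N.
σ = P/A = 225100/1125 = 200.1 MPa.

σ ≈ 200 MPa (compressive)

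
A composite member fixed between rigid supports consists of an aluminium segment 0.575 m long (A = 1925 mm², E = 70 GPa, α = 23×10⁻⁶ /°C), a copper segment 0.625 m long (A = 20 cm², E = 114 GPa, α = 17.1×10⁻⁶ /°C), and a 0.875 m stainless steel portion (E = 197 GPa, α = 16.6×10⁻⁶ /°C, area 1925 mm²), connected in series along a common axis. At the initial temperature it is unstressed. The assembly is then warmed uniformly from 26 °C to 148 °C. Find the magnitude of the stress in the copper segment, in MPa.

σ ≈ 252 MPa (compressive)

With the walls removed the bar would change length by δ_free = Σ αᵢΔT Lᵢ = 23×10⁻⁶×122×575 + 17.1×10⁻⁶×122×625 + 16.6×10⁻⁶×122×875 = 4.689 mm.
Since the ends are fixed, an axial force P builds up, equal in every segment, with P · Σ Lᵢ/(AᵢEᵢ) = δ_free.
The series flexibility is Σ Lᵢ/(AᵢEᵢ) = 575/(1925×70×10³) + 625/(2000×114×10³) + 875/(1925×197×10³) = 9.316×10⁻⁶ mm/N.
So P = 4.689 / 9.316×10⁻⁶ = 503.4 kN, compressive.
σ_{copper} = P / A = 503400 / 2000 = 251.7 MPa.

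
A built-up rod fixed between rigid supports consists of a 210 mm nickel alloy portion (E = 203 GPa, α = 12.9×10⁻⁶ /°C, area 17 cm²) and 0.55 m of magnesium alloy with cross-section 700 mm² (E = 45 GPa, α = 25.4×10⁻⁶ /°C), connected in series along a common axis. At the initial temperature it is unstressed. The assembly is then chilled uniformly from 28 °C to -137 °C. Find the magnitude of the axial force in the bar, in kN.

P ≈ 152 kN (tensile)

If the supports were absent, the total length change would be Σ αᵢΔT Lᵢ = 12.9×10⁻⁶×165×210 + 25.4×10⁻⁶×165×550 = 2.752 mm.
The rigid supports impose zero overall length change; the single axial force P common to all segments must satisfy P Σ Lᵢ/(AᵢEᵢ) = δ_free.
Σ Lᵢ/(AᵢEᵢ) = 210/(1700×203×10³) + 550/(700×45×10³) = 1.807×10⁻⁵ mm/N.
P = 2.752 / 1.807×10⁻⁵ = 152300 N = 152.3 kN, tensile.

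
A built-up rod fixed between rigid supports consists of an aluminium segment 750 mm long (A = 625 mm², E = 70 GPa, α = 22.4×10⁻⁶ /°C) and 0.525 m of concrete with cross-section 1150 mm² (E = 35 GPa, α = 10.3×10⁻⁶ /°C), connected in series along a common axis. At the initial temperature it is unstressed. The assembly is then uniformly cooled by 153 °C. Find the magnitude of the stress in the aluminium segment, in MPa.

With the walls removed the bar would change length by δ_free = Σ αᵢΔT Lᵢ = 22.4×10⁻⁶×153×750 + 10.3×10⁻⁶×153×525 = 3.398 mm.
The walls prevent any net length change, so an axial force P (same in every segment) develops. Compatibility: P · Σ Lᵢ/(AᵢEᵢ) = δ_free.
Σ Lᵢ/(AᵢEᵢ) = 750/(625×70×10³) + 525/(1150×35×10³) = 3.019×10⁻⁵ mm/N.
So P = 3.398 / 3.019×10⁻⁵ = 112.6 kN, tensile.
σ_{aluminium} = P / A = 112600 / 625 = 180.1 MPa.

σ ≈ 180 MPa (tensile)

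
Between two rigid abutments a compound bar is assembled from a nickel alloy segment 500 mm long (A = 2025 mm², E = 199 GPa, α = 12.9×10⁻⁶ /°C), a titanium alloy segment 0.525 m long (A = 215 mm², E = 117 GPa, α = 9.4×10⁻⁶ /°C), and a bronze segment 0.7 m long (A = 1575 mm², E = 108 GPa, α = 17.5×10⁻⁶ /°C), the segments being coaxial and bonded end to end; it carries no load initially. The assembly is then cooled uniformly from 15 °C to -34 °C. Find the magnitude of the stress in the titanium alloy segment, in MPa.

Free thermal contraction of the whole bar: Σ αᵢΔT Lᵢ = 12.9×10⁻⁶×49×500 + 9.4×10⁻⁶×49×525 + 17.5×10⁻⁶×49×700 = 1.158 mm.
Since the ends are fixed, an axial force P builds up, equal in every segment, with P · Σ Lᵢ/(AᵢEᵢ) = δ_free.
Σ Lᵢ/(AᵢEᵢ) = 500/(2025×199×10³) + 525/(215×117×10³) + 700/(1575×108×10³) = 2.623×10⁻⁵ mm/N.
P = 1.158 / 2.623×10⁻⁵ = 44160 N = 44.16 kN, tensile.
σ_{titanium alloy} = P / A = 44160 / 215 = 205.4 MPa.

σ ≈ 205 MPa (tensile)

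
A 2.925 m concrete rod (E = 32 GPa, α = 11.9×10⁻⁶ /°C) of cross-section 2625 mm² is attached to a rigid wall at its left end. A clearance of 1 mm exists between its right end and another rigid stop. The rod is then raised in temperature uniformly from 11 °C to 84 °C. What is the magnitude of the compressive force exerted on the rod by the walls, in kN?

P ≈ 44.3 kN

Unrestrained expansion: δ_free = αΔT L = 11.9×10⁻⁶ × 73 × 2925 = 2.541 mm.
This exceeds the 1 mm gap, so the wall pushes back. The portion of expansion that must be recovered elastically is δ_free − gap = 2.541 − 1 = 1.541 mm.
That suppressed elongation corresponds to σ = E·Δ/L = 32×10³ × 1.541/2925 = 16.86 MPa.
P = σA = 16.86 × 2625 = 44.25 kN.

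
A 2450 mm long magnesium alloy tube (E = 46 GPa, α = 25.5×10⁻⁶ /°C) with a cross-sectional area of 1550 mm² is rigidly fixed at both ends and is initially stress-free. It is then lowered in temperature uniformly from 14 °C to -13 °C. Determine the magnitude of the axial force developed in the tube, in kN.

The ends cannot move, so σ = EαΔT = 46×10³ × 25.5×10⁻⁶ × 27 = 31.67 MPa.
Then P = σA = 31.67 × 1550 mm² = 49.09 kN, tensile.

P ≈ 49.1 kN (tensile)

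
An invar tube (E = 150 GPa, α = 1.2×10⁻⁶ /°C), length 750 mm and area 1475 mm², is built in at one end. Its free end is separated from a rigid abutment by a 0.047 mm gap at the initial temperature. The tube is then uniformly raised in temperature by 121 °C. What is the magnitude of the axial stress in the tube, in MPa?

If the wall were absent the tube would grow by αΔT L = 1.2×10⁻⁶ × 121 × 750 = 0.1089 mm.
After closing the 0.047 mm clearance, 0.1089 − 0.047 = 0.0619 mm of expansion remains to be suppressed by the wall.
So σ = E(δ_free − g)/L = 150×10³ × 0.0619/750 = 12.38 MPa.

σ ≈ 12.4 MPa (compressive)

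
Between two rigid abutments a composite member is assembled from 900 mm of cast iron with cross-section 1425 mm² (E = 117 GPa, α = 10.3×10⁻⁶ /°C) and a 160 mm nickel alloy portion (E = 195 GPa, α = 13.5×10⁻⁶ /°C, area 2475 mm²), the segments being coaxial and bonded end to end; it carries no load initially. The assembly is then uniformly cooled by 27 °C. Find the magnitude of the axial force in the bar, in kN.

P ≈ 53.9 kN (tensile)

Free thermal contraction of the whole bar: Σ αᵢΔT Lᵢ = 10.3×10⁻⁶×27×900 + 13.5×10⁻⁶×27×160 = 0.3086 mm.
Since the ends are fixed, an axial force P builds up, equal in every segment, with P · Σ Lᵢ/(AᵢEᵢ) = δ_free.
The series flexibility is Σ Lᵢ/(AᵢEᵢ) = 900/(1425×117×10³) + 160/(2475×195×10³) = 5.73×10⁻⁶ mm/N.
Hence P = δ_free / Σ(L/AE) = 0.3086/5.73×10⁻⁶ = 53.86 kN (tensile).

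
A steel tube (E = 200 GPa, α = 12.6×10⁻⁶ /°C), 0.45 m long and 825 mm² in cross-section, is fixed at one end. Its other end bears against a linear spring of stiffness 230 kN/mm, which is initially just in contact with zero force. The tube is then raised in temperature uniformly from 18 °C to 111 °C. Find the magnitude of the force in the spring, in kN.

Free thermal expansion: δ_free = αΔT L = 12.6×10⁻⁶ × 93 × 450 = 0.5273 mm.
With a force P in the spring, the elastic change of the tube is PL/(AE) and that of the spring is P/k; compatibility requires their sum to equal δ_free.
So P = δ_free / [L/(AE) + 1/k] = 0.5273 / [ 450/(825×200×10³) + 1/(230×10³) ].
P = 0.5273 / 7.075×10⁻⁶ = 74530 N.

P ≈ 74.5 kN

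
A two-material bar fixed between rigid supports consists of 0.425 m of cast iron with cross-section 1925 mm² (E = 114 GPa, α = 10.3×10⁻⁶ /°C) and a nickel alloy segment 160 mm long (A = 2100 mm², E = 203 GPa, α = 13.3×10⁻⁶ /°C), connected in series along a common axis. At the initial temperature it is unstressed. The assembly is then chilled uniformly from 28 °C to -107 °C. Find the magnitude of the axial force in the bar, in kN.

P ≈ 380 kN (tensile)

Free thermal contraction of the whole bar: Σ αᵢΔT Lᵢ = 10.3×10⁻⁶×135×425 + 13.3×10⁻⁶×135×160 = 0.8782 mm.
The rigid supports impose zero overall length change; the single axial force P common to all segments must satisfy P Σ Lᵢ/(AᵢEᵢ) = δ_free.
Σ Lᵢ/(AᵢEᵢ) = 425/(1925×114×10³) + 160/(2100×203×10³) = 2.312×10⁻⁶ mm/N.
So P = 0.8782 / 2.312×10⁻⁶ = 379.9 kN, tensile.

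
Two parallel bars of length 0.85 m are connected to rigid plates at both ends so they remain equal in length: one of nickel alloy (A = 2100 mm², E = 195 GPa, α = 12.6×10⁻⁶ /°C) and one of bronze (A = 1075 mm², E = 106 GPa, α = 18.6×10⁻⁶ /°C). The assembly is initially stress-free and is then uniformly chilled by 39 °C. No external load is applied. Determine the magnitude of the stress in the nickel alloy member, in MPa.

σ ≈ 9.93 MPa (compressive)

Equilibrium of a rigid end plate with no external load gives equal and opposite internal forces ±P in the two members. Since α_{bronze} > α_{nickel alloy}, cooling drives the bronze into tension and the nickel alloy into compression.
Compatibility of the two members (thermal + elastic change equal): (α₁ − α₂)ΔT = P·[1/(A₁E₁) + 1/(A₂E₂)].
|α₁ − α₂|·ΔT = 6×10⁻⁶ × 39 = 0.000234.
1/(A₁E₁) + 1/(A₂E₂) = 1/(2100×195×10³) + 1/(1075×106×10³) = 1.122×10⁻⁸ N⁻¹.
P = 0.000234 / 1.122×10⁻⁸ = 20860 N = 20.86 kN.
σ_{nickel alloy} = P/A₁ = 20860/2100 = 9.933 MPa, compressive.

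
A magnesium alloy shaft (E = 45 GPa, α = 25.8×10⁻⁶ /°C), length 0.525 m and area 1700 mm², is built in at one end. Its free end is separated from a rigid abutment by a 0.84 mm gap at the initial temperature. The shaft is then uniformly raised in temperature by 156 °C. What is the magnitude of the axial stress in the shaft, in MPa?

σ ≈ 109 MPa (compressive)

Unrestrained expansion: δ_free = αΔT L = 25.8×10⁻⁶ × 156 × 525 = 2.113 mm.
The gap closes (δ_free > 0.84 mm) and the wall then resists a further 2.113 − 0.84 = 1.273 mm of expansion.
So σ = E(δ_free − g)/L = 45×10³ × 1.273/525 = 109.1 MPa.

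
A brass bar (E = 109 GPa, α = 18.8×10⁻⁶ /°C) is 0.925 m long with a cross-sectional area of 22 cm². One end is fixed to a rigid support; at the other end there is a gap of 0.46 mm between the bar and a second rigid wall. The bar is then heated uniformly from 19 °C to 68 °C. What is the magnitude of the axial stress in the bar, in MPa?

Unrestrained expansion: δ_free = αΔT L = 18.8×10⁻⁶ × 49 × 925 = 0.8521 mm.
This exceeds the 0.46 mm gap, so the wall pushes back. The portion of expansion that must be recovered elastically is δ_free − gap = 0.8521 − 0.46 = 0.3921 mm.
That suppressed elongation corresponds to σ = E·Δ/L = 109×10³ × 0.3921/925 = 46.21 MPa.

σ ≈ 46.2 MPa (compressive)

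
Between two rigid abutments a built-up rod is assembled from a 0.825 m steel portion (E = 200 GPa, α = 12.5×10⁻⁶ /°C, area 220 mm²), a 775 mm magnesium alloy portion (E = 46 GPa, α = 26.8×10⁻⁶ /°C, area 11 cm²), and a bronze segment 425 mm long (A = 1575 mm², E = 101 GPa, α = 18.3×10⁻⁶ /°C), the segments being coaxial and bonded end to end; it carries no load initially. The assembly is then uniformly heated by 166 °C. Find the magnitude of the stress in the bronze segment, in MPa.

σ ≈ 111 MPa (compressive)

If the supports were absent, the total length change would be Σ αᵢΔT Lᵢ = 12.5×10⁻⁶×166×825 + 26.8×10⁻⁶×166×775 + 18.3×10⁻⁶×166×425 = 6.451 mm.
The rigid supports impose zero overall length change; the single axial force P common to all segments must satisfy P Σ Lᵢ/(AᵢEᵢ) = δ_free.
Σ Lᵢ/(AᵢEᵢ) = 825/(220×200×10³) + 775/(1100×46×10³) + 425/(1575×101×10³) = 3.674×10⁻⁵ mm/N.
P = 6.451 / 3.674×10⁻⁵ = 175600 N = 175.6 kN, compressive.
σ_{bronze} = P / A = 175600 / 1575 = 111.5 MPa.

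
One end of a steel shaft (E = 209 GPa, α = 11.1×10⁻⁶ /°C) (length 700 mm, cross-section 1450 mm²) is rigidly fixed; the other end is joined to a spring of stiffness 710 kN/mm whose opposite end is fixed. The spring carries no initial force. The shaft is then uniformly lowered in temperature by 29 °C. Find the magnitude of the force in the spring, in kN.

If the spring were absent the shaft would shorten by αΔT L = 11.1×10⁻⁶ × 29 × 700 = 0.2253 mm.
Let P be the tensile force in the spring. The shaft extends elastically by PL/(AE) and the spring stretches by P/k; together these equal δ_free.
So P = δ_free / [L/(AE) + 1/k] = 0.2253 / [ 700/(1450×209×10³) + 1/(710×10³) ].
P = 0.2253 / 3.718×10⁻⁶ = 60600 N.

P ≈ 60.6 kN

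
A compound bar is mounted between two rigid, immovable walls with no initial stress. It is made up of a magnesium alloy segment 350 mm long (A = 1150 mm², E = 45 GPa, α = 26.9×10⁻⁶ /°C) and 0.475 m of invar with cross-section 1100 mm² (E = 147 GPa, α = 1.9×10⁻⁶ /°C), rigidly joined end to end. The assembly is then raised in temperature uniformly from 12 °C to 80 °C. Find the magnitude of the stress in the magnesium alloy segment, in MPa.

σ ≈ 62.9 MPa (compressive)

If the supports were absent, the total length change would be Σ αᵢΔT Lᵢ = 26.9×10⁻⁶×68×350 + 1.9×10⁻⁶×68×475 = 0.7016 mm.
The walls prevent any net length change, so an axial force P (same in every segment) develops. Compatibility: P · Σ Lᵢ/(AᵢEᵢ) = δ_free.
Σ Lᵢ/(AᵢEᵢ) = 350/(1150×45×10³) + 475/(1100×147×10³) = 9.701×10⁻⁶ mm/N.
P = 0.7016 / 9.701×10⁻⁶ = 72320 N = 72.32 kN, compressive.
σ_{magnesium alloy} = P / A = 72320 / 1150 = 62.89 MPa.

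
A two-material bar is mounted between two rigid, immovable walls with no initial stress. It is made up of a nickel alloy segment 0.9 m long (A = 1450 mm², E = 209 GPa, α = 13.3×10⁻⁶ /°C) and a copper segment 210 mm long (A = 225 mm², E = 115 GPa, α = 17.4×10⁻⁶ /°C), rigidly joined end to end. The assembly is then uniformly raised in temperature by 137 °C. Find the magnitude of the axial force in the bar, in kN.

P ≈ 193 kN (compressive)

With the walls removed the bar would change length by δ_free = Σ αᵢΔT Lᵢ = 13.3×10⁻⁶×137×900 + 17.4×10⁻⁶×137×210 = 2.14 mm.
The rigid supports impose zero overall length change; the single axial force P common to all segments must satisfy P Σ Lᵢ/(AᵢEᵢ) = δ_free.
The series flexibility is Σ Lᵢ/(AᵢEᵢ) = 900/(1450×209×10³) + 210/(225×115×10³) = 1.109×10⁻⁵ mm/N.
Hence P = δ_free / Σ(L/AE) = 2.14/1.109×10⁻⁵ = 193.1 kN (compressive).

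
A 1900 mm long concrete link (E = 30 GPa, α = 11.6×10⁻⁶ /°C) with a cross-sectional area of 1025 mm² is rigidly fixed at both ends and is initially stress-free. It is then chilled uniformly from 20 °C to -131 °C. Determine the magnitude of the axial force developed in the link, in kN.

With zero net strain, σ = E·αΔT = 30 GPa × 11.6×10⁻⁶ × 151 = 52.55 MPa.
Axial force P = σA = 52.55 × 1025 = 53860 N = 53.86 kN, tensile.

P ≈ 53.9 kN (tensile)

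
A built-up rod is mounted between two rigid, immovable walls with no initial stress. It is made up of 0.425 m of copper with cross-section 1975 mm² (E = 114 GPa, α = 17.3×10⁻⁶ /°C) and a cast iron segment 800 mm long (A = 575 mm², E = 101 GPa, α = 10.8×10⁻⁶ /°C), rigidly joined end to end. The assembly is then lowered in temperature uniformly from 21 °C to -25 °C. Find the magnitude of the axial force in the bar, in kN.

P ≈ 47 kN (tensile)

Free thermal contraction of the whole bar: Σ αᵢΔT Lᵢ = 17.3×10⁻⁶×46×425 + 10.8×10⁻⁶×46×800 = 0.7357 mm.
Since the ends are fixed, an axial force P builds up, equal in every segment, with P · Σ Lᵢ/(AᵢEᵢ) = δ_free.
The series flexibility is Σ Lᵢ/(AᵢEᵢ) = 425/(1975×114×10³) + 800/(575×101×10³) = 1.566×10⁻⁵ mm/N.
Hence P = δ_free / Σ(L/AE) = 0.7357/1.566×10⁻⁵ = 46.97 kN (tensile).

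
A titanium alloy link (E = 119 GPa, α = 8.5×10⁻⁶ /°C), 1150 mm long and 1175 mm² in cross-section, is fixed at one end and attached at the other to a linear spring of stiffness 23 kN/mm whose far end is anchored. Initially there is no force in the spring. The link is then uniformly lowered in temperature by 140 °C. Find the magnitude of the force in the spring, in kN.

Free thermal contraction: δ_free = αΔT L = 8.5×10⁻⁶ × 140 × 1150 = 1.369 mm.
With a force P in the spring, the elastic change of the link is PL/(AE) and that of the spring is P/k; compatibility requires their sum to equal δ_free.
So P = δ_free / [L/(AE) + 1/k] = 1.369 / [ 1150/(1175×119×10³) + 1/(23×10³) ].
P = 1.369 / 5.17×10⁻⁵ = 26470 N.

P ≈ 26.5 kN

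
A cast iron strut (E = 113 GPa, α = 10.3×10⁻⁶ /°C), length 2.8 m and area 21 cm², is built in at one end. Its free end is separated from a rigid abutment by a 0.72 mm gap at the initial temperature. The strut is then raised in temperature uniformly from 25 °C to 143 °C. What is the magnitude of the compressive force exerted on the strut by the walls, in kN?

Unrestrained expansion: δ_free = αΔT L = 10.3×10⁻⁶ × 118 × 2800 = 3.403 mm.
The gap closes (δ_free > 0.72 mm) and the wall then resists a further 3.403 − 0.72 = 2.683 mm of expansion.
Compatibility: PL/(AE) = 2.683 mm, so σ = P/A = E × (2.683/2800) = 108.3 MPa.
P = σA = 108.3 × 2100 = 227.4 kN.

P ≈ 227 kN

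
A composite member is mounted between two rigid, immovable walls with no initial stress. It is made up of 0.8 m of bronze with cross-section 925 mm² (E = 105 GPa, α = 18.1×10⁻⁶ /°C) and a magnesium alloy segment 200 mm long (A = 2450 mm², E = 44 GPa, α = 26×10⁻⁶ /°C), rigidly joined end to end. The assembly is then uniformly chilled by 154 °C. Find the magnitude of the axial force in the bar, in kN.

P ≈ 300 kN (tensile)

With the walls removed the bar would change length by δ_free = Σ αᵢΔT Lᵢ = 18.1×10⁻⁶×154×800 + 26×10⁻⁶×154×200 = 3.031 mm.
Since the ends are fixed, an axial force P builds up, equal in every segment, with P · Σ Lᵢ/(AᵢEᵢ) = δ_free.
The series flexibility is Σ Lᵢ/(AᵢEᵢ) = 800/(925×105×10³) + 200/(2450×44×10³) = 1.009×10⁻⁵ mm/N.
Hence P = δ_free / Σ(L/AE) = 3.031/1.009×10⁻⁵ = 300.3 kN (tensile).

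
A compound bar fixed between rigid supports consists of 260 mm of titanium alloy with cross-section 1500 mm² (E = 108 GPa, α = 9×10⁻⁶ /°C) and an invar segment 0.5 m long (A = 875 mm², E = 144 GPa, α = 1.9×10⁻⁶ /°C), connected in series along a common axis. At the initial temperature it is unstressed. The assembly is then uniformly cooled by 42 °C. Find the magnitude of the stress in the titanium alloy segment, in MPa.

σ ≈ 16.5 MPa (tensile)

If the supports were absent, the total length change would be Σ αᵢΔT Lᵢ = 9×10⁻⁶×42×260 + 1.9×10⁻⁶×42×500 = 0.1382 mm.
The rigid supports impose zero overall length change; the single axial force P common to all segments must satisfy P Σ Lᵢ/(AᵢEᵢ) = δ_free.
The series flexibility is Σ Lᵢ/(AᵢEᵢ) = 260/(1500×108×10³) + 500/(875×144×10³) = 5.573×10⁻⁶ mm/N.
P = 0.1382 / 5.573×10⁻⁶ = 24790 N = 24.79 kN, tensile.
σ_{titanium alloy} = P / A = 24790 / 1500 = 16.53 MPa.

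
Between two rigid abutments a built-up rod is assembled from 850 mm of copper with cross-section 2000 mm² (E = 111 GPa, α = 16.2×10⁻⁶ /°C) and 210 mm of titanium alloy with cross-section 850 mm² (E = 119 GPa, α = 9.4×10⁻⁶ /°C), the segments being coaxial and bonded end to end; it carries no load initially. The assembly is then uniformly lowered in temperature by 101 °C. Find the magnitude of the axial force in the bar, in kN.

With the walls removed the bar would change length by δ_free = Σ αᵢΔT Lᵢ = 16.2×10⁻⁶×101×850 + 9.4×10⁻⁶×101×210 = 1.59 mm.
Since the ends are fixed, an axial force P builds up, equal in every segment, with P · Σ Lᵢ/(AᵢEᵢ) = δ_free.
The series flexibility is Σ Lᵢ/(AᵢEᵢ) = 850/(2000×111×10³) + 210/(850×119×10³) = 5.905×10⁻⁶ mm/N.
So P = 1.59 / 5.905×10⁻⁶ = 269.3 kN, tensile.

P ≈ 269 kN (tensile)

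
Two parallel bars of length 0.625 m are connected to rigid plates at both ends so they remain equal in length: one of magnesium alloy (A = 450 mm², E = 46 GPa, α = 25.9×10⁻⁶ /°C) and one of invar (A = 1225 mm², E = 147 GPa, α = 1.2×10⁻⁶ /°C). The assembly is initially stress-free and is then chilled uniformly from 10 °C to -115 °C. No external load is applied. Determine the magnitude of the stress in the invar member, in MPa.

σ ≈ 46.8 MPa (compressive)

Equilibrium of a rigid end plate with no external load gives equal and opposite internal forces ±P in the two members. Since α_{magnesium alloy} > α_{invar}, cooling drives the magnesium alloy into tension and the invar into compression.
Equating the net (thermal + elastic) strains gives |α₁ − α₂|·ΔT = P·[1/(A₁E₁) + 1/(A₂E₂)].
|α₁ − α₂|·ΔT = 24.7×10⁻⁶ × 125 = 0.003087.
1/(A₁E₁) + 1/(A₂E₂) = 1/(450×46×10³) + 1/(1225×147×10³) = 5.386×10⁻⁸ N⁻¹.
So P = 0.003087 / 5.386×10⁻⁸ = 57.32 kN.
σ_{invar} = P/A₂ = 57320/1225 = 46.79 MPa, compressive.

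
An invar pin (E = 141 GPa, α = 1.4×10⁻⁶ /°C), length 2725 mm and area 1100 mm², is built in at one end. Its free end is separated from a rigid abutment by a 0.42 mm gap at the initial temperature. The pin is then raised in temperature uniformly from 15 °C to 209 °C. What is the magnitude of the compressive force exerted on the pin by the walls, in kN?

Unrestrained expansion: δ_free = αΔT L = 1.4×10⁻⁶ × 194 × 2725 = 0.7401 mm.
The gap closes (δ_free > 0.42 mm) and the wall then resists a further 0.7401 − 0.42 = 0.3201 mm of expansion.
That suppressed elongation corresponds to σ = E·Δ/L = 141×10³ × 0.3201/2725 = 16.56 MPa.
P = σA = 16.56 × 1100 = 18.22 kN.

P ≈ 18.2 kN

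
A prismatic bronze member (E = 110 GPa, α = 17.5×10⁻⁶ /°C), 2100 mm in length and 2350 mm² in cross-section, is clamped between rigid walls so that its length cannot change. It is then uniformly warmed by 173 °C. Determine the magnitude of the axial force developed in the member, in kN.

Full restraint means ε = 0, so the stress is σ = EαΔT = 110×10³ × 17.5×10⁻⁶ × 173 = 333 MPa.
Then P = σA = 333 × 2350 mm² = 782.6 kN, compressive.

P ≈ 783 kN (compressive)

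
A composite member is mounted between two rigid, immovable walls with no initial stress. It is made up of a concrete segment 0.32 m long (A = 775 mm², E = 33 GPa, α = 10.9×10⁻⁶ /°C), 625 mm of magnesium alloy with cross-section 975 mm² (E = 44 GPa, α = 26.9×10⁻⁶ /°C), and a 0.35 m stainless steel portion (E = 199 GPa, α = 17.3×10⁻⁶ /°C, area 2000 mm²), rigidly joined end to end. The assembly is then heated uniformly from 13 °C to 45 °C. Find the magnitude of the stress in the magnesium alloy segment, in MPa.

With the walls removed the bar would change length by δ_free = Σ αᵢΔT Lᵢ = 10.9×10⁻⁶×32×320 + 26.9×10⁻⁶×32×625 + 17.3×10⁻⁶×32×350 = 0.8434 mm.
Since the ends are fixed, an axial force P builds up, equal in every segment, with P · Σ Lᵢ/(AᵢEᵢ) = δ_free.
Σ Lᵢ/(AᵢEᵢ) = 320/(775×33×10³) + 625/(975×44×10³) + 350/(2000×199×10³) = 2.796×10⁻⁵ mm/N.
P = 0.8434 / 2.796×10⁻⁵ = 30160 N = 30.16 kN, compressive.
σ_{magnesium alloy} = P / A = 30160 / 975 = 30.94 MPa.

σ ≈ 30.9 MPa (compressive)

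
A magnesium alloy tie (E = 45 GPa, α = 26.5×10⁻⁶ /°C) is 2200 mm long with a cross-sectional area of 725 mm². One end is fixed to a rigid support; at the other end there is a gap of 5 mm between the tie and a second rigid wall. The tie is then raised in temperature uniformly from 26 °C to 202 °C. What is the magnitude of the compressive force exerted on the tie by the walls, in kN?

P ≈ 78 kN

Unrestrained expansion: δ_free = αΔT L = 26.5×10⁻⁶ × 176 × 2200 = 10.26 mm.
The gap closes (δ_free > 5 mm) and the wall then resists a further 10.26 − 5 = 5.261 mm of expansion.
Compatibility: PL/(AE) = 5.261 mm, so σ = P/A = E × (5.261/2200) = 107.6 MPa.
P = σA = 107.6 × 725 = 78.02 kN.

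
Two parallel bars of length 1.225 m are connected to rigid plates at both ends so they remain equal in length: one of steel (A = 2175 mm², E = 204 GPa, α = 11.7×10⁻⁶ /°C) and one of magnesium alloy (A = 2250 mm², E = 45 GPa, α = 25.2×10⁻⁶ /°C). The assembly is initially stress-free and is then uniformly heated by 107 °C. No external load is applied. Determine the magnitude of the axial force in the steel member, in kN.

P ≈ 119 kN (tensile in the steel)

The magnesium alloy has the larger α, so on heating it would change length more than the steel if both were free. The rigid plates force a common final length, so the magnesium alloy is put into compression and the steel into tension, with equal and opposite forces P (no external load).
Compatibility of the two members (thermal + elastic change equal): (α₁ − α₂)ΔT = P·[1/(A₁E₁) + 1/(A₂E₂)].
|α₁ − α₂|·ΔT = 13.5×10⁻⁶ × 107 = 0.001445.
1/(A₁E₁) + 1/(A₂E₂) = 1/(2175×204×10³) + 1/(2250×45×10³) = 1.213×10⁻⁸ N⁻¹.
So P = 0.001445 / 1.213×10⁻⁸ = 119.1 kN.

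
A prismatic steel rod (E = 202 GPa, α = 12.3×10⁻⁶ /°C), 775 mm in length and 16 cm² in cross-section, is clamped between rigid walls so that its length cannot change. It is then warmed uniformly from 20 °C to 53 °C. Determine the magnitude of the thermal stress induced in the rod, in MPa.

The supports are rigid, so the total axial strain is zero. The restrained thermal strain is ε = αΔT = 12.3×10⁻⁶ × 33 = 405.9×10⁻⁶.
The stress required to suppress this strain is σ = Eε = 202×10³ × 405.9×10⁻⁶ = 81.99 MPa, compressive since the rod is trying to expand.

σ ≈ 82 MPa (compressive)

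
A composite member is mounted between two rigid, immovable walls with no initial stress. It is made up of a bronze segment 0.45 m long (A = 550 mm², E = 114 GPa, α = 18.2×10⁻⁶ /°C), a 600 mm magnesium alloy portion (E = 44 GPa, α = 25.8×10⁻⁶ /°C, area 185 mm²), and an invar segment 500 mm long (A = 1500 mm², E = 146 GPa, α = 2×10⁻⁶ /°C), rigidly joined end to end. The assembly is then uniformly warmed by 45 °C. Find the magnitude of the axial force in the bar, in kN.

If the supports were absent, the total length change would be Σ αᵢΔT Lᵢ = 18.2×10⁻⁶×45×450 + 25.8×10⁻⁶×45×600 + 2×10⁻⁶×45×500 = 1.11 mm.
The rigid supports impose zero overall length change; the single axial force P common to all segments must satisfy P Σ Lᵢ/(AᵢEᵢ) = δ_free.
The series flexibility is Σ Lᵢ/(AᵢEᵢ) = 450/(550×114×10³) + 600/(185×44×10³) + 500/(1500×146×10³) = 8.317×10⁻⁵ mm/N.
So P = 1.11 / 8.317×10⁻⁵ = 13.35 kN, compressive.

P ≈ 13.3 kN (compressive)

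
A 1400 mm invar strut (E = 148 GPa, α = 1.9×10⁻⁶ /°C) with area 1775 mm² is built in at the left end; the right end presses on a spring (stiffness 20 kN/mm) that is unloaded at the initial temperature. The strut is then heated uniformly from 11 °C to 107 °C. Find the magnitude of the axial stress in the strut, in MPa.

The unrestrained thermal change is αΔT L = 1.9×10⁻⁶ × 96 × 1400 = 0.2554 mm.
With a force P in the spring, the elastic change of the strut is PL/(AE) and that of the spring is P/k; compatibility requires their sum to equal δ_free.
So P = δ_free / [L/(AE) + 1/k] = 0.2554 / [ 1400/(1775×148×10³) + 1/(20×10³) ].
P = 0.2554 / 5.533×10⁻⁵ = 4615 N.
σ = P/A = 4615/1775 = 2.6 MPa.

σ ≈ 2.6 MPa (compressive)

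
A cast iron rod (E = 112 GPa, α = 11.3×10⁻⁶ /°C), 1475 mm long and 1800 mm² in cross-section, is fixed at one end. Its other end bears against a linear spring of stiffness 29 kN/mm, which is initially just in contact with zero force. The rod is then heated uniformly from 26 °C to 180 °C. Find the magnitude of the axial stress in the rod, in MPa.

σ ≈ 34.1 MPa (compressive)

If the spring were absent the rod would lengthen by αΔT L = 11.3×10⁻⁶ × 154 × 1475 = 2.567 mm.
With a force P in the spring, the elastic change of the rod is PL/(AE) and that of the spring is P/k; compatibility requires their sum to equal δ_free.
So P = δ_free / [L/(AE) + 1/k] = 2.567 / [ 1475/(1800×112×10³) + 1/(29×10³) ].
P = 2.567 / 4.18×10⁻⁵ = 61410 N.
σ = P/A = 61410/1800 = 34.12 MPa.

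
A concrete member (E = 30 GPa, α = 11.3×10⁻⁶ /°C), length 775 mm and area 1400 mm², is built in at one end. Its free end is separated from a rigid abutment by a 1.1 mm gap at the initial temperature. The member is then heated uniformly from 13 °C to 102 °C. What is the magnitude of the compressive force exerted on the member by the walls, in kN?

Free thermal elongation = αΔT L = 11.3×10⁻⁶ × 89 × 775 = 0.7794 mm.
Since δ_free = 0.779 mm is less than the 1.1 mm gap, the member never touches the wall. No axial force develops.

P ≈ 0 kN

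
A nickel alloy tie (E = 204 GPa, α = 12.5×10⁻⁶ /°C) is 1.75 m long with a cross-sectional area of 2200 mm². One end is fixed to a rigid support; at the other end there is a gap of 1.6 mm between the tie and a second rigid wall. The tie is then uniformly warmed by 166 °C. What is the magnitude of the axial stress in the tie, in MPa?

If the wall were absent the tie would grow by αΔT L = 12.5×10⁻⁶ × 166 × 1750 = 3.631 mm.
The gap closes (δ_free > 1.6 mm) and the wall then resists a further 3.631 − 1.6 = 2.031 mm of expansion.
Compatibility: PL/(AE) = 2.031 mm, so σ = P/A = E × (2.031/1750) = 236.8 MPa.

σ ≈ 237 MPa (compressive)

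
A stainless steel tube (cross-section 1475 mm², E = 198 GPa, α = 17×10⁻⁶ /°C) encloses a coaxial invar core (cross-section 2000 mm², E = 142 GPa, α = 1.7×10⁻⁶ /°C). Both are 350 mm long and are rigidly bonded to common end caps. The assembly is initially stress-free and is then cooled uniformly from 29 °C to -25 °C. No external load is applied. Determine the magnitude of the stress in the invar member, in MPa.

The stainless steel has the larger α, so on cooling it would change length more than the invar if both were free. The rigid plates force a common final length, so the stainless steel is put into tension and the invar into compression, with equal and opposite forces P (no external load).
Compatibility of the two members (thermal + elastic change equal): (α₁ − α₂)ΔT = P·[1/(A₁E₁) + 1/(A₂E₂)].
|α₁ − α₂|·ΔT = 15.3×10⁻⁶ × 54 = 0.0008262.
1/(A₁E₁) + 1/(A₂E₂) = 1/(1475×198×10³) + 1/(2000×142×10³) = 6.945×10⁻⁹ N⁻¹.
P = 0.0008262 / 6.945×10⁻⁹ = 119000 N = 119 kN.
σ_{invar} = P/A₂ = 119000/2000 = 59.48 MPa, compressive.

σ ≈ 59.5 MPa (compressive)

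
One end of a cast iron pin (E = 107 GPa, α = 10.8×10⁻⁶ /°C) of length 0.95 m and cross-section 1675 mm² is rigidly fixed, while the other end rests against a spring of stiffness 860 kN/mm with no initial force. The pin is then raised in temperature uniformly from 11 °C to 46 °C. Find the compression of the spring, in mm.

If the spring were absent the pin would lengthen by αΔT L = 10.8×10⁻⁶ × 35 × 950 = 0.3591 mm.
Let P be the compressive force at the spring. The pin shortens elastically by PL/(AE) and the spring compresses by P/k; together these equal δ_free.
P [ L/(AE) + 1/k ] = δ_free → P [ 950/(1675×107×10³) + 1/(860×10³) ] = 0.3591.
P = 0.3591 / 6.463×10⁻⁶ = 55560 N.
Spring compression = P/k = 55560/(860×10³) = 0.0646 mm.

δ ≈ 0.0646 mm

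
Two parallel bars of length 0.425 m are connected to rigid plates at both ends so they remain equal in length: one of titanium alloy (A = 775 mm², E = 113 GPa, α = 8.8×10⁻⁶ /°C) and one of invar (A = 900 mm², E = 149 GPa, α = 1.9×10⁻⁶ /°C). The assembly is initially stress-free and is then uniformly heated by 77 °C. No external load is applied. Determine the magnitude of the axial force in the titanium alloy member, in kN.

P ≈ 28.1 kN (compressive in the titanium alloy)

Both members must finish at the same length. With the larger α, the titanium alloy tends to over-expand; the plates restrain it, putting the titanium alloy in compression and the invar in tension. With no external load the two internal forces are equal and opposite, magnitude P.
Compatibility of the two members (thermal + elastic change equal): (α₁ − α₂)ΔT = P·[1/(A₁E₁) + 1/(A₂E₂)].
|α₁ − α₂|·ΔT = 6.9×10⁻⁶ × 77 = 0.0005313.
1/(A₁E₁) + 1/(A₂E₂) = 1/(775×113×10³) + 1/(900×149×10³) = 1.888×10⁻⁸ N⁻¹.
P = 0.0005313 / 1.888×10⁻⁸ = 28150 N = 28.15 kN.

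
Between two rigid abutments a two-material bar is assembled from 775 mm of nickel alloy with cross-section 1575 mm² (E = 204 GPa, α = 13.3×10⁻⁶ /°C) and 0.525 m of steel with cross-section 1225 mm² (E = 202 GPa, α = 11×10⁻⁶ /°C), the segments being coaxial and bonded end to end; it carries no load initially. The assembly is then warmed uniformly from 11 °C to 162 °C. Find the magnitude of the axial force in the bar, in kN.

P ≈ 536 kN (compressive)

With the walls removed the bar would change length by δ_free = Σ αᵢΔT Lᵢ = 13.3×10⁻⁶×151×775 + 11×10⁻⁶×151×525 = 2.428 mm.
Since the ends are fixed, an axial force P builds up, equal in every segment, with P · Σ Lᵢ/(AᵢEᵢ) = δ_free.
The series flexibility is Σ Lᵢ/(AᵢEᵢ) = 775/(1575×204×10³) + 525/(1225×202×10³) = 4.534×10⁻⁶ mm/N.
Hence P = δ_free / Σ(L/AE) = 2.428/4.534×10⁻⁶ = 535.6 kN (compressive).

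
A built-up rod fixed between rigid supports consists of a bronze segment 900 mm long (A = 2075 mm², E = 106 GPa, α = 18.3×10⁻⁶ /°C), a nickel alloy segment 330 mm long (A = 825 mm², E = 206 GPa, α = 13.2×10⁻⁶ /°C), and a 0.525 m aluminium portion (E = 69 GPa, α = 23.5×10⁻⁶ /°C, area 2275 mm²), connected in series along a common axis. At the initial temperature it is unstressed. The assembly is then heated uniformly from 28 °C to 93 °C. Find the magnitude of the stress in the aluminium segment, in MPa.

If the supports were absent, the total length change would be Σ αᵢΔT Lᵢ = 18.3×10⁻⁶×65×900 + 13.2×10⁻⁶×65×330 + 23.5×10⁻⁶×65×525 = 2.156 mm.
Since the ends are fixed, an axial force P builds up, equal in every segment, with P · Σ Lᵢ/(AᵢEᵢ) = δ_free.
The series flexibility is Σ Lᵢ/(AᵢEᵢ) = 900/(2075×106×10³) + 330/(825×206×10³) + 525/(2275×69×10³) = 9.378×10⁻⁶ mm/N.
Hence P = δ_free / Σ(L/AE) = 2.156/9.378×10⁻⁶ = 229.9 kN (compressive).
σ_{aluminium} = P / A = 229900 / 2275 = 101 MPa.

σ ≈ 101 MPa (compressive)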